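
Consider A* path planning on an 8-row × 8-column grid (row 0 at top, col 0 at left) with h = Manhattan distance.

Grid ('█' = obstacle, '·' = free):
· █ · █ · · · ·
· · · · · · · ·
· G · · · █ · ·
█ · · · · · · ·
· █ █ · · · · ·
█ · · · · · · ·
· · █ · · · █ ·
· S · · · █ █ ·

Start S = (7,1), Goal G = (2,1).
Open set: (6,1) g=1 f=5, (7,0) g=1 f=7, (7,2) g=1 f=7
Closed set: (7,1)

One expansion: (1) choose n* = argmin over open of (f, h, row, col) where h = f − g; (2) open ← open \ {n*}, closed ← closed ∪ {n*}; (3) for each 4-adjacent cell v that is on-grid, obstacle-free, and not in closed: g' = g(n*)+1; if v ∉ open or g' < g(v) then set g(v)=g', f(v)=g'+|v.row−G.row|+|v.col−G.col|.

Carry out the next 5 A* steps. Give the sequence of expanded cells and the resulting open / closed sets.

order=[(6,1) → (5,1) → (5,2) → (6,0) → (7,0)]; open=[(5,3) g=4 f=9, (7,2) g=1 f=7]; closed=[(5,1), (5,2), (6,0), (6,1), (7,0), (7,1)]

step 1: expand (6,1) (f=5, h=4) → closed; open now [(5,1) g=2 f=5, (6,0) g=2 f=7, (7,0) g=1 f=7, (7,2) g=1 f=7]
step 2: expand (5,1) (f=5, h=3) → closed; open now [(5,2) g=3 f=7, (6,0) g=2 f=7, (7,0) g=1 f=7, (7,2) g=1 f=7]
step 3: expand (5,2) (f=7, h=4) → closed; open now [(5,3) g=4 f=9, (6,0) g=2 f=7, (7,0) g=1 f=7, (7,2) g=1 f=7]
step 4: expand (6,0) (f=7, h=5) → closed; open now [(5,3) g=4 f=9, (7,0) g=1 f=7, (7,2) g=1 f=7]
step 5: expand (7,0) (f=7, h=6) → closed; open now [(5,3) g=4 f=9, (7,2) g=1 f=7]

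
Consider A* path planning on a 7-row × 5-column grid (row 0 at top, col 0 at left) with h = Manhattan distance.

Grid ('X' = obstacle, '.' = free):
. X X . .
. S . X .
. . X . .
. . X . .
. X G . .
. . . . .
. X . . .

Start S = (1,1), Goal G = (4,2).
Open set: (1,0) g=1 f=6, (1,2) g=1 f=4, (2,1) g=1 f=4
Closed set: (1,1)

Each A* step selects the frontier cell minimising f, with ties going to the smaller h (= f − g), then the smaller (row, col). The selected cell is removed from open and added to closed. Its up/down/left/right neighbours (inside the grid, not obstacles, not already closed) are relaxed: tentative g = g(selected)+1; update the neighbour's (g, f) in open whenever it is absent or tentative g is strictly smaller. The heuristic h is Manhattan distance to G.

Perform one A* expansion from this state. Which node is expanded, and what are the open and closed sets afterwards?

expanded=(1,2); open=[(1,0) g=1 f=6, (2,1) g=1 f=4]; closed=[(1,1), (1,2)]

step 1: expand (1,2) (f=4, h=3) → closed; open now [(1,0) g=1 f=6, (2,1) g=1 f=4]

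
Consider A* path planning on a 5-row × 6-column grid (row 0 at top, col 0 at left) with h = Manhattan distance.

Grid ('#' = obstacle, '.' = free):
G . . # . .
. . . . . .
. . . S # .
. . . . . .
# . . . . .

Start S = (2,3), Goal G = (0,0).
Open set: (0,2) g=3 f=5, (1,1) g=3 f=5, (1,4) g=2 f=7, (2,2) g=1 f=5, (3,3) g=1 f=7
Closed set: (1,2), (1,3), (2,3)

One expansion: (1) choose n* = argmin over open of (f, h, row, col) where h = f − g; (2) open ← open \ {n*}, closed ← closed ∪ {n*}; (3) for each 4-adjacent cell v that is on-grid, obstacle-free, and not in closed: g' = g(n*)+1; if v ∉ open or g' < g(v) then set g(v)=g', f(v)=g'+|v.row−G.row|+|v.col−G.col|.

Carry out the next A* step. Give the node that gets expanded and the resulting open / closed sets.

step 1: expand (0,2) (f=5, h=2) → closed; open now [(0,1) g=4 f=5, (1,1) g=3 f=5, (1,4) g=2 f=7, (2,2) g=1 f=5, (3,3) g=1 f=7]

expanded=(0,2); open=[(0,1) g=4 f=5, (1,1) g=3 f=5, (1,4) g=2 f=7, (2,2) g=1 f=5, (3,3) g=1 f=7]; closed=[(0,2), (1,2), (1,3), (2,3)]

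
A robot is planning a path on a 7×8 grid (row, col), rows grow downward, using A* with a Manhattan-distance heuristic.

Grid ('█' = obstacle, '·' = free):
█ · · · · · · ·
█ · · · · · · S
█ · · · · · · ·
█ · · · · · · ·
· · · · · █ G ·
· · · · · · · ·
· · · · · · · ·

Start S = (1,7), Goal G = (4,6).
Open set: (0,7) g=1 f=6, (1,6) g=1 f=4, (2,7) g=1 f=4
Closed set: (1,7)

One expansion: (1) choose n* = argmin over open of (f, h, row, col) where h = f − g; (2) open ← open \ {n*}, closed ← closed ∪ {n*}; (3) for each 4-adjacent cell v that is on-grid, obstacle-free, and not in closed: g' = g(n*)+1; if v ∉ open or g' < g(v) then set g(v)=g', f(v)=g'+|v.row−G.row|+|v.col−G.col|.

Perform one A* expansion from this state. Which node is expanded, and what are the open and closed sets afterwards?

step 1: expand (1,6) (f=4, h=3) → closed; open now [(0,6) g=2 f=6, (0,7) g=1 f=6, (1,5) g=2 f=6, (2,6) g=2 f=4, (2,7) g=1 f=4]

expanded=(1,6); open=[(0,6) g=2 f=6, (0,7) g=1 f=6, (1,5) g=2 f=6, (2,6) g=2 f=4, (2,7) g=1 f=4]; closed=[(1,6), (1,7)]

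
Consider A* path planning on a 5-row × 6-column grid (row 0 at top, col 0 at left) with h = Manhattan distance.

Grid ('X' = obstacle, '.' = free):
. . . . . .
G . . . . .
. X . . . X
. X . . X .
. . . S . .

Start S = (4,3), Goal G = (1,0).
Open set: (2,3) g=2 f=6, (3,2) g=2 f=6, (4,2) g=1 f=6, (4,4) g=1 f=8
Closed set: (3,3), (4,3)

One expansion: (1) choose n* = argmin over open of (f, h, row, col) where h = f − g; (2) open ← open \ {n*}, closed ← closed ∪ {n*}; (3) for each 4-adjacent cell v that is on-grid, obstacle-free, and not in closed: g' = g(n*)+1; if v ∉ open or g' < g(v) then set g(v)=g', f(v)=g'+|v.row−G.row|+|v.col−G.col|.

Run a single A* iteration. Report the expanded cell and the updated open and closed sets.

expanded=(2,3); open=[(1,3) g=3 f=6, (2,2) g=3 f=6, (2,4) g=3 f=8, (3,2) g=2 f=6, (4,2) g=1 f=6, (4,4) g=1 f=8]; closed=[(2,3), (3,3), (4,3)]

step 1: expand (2,3) (f=6, h=4) → closed; open now [(1,3) g=3 f=6, (2,2) g=3 f=6, (2,4) g=3 f=8, (3,2) g=2 f=6, (4,2) g=1 f=6, (4,4) g=1 f=8]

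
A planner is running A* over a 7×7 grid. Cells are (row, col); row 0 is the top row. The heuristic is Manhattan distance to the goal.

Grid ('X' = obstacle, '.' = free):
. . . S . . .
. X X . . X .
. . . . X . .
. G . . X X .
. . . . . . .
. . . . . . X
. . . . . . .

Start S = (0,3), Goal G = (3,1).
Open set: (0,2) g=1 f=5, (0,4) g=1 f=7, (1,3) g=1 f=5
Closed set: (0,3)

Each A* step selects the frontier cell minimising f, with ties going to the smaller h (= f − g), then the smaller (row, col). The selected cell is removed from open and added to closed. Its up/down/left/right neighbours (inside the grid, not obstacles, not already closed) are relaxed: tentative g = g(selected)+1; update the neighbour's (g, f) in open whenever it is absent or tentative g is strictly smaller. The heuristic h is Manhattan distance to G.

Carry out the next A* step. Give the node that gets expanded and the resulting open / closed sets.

expanded=(0,2); open=[(0,1) g=2 f=5, (0,4) g=1 f=7, (1,3) g=1 f=5]; closed=[(0,2), (0,3)]

step 1: expand (0,2) (f=5, h=4) → closed; open now [(0,1) g=2 f=5, (0,4) g=1 f=7, (1,3) g=1 f=5]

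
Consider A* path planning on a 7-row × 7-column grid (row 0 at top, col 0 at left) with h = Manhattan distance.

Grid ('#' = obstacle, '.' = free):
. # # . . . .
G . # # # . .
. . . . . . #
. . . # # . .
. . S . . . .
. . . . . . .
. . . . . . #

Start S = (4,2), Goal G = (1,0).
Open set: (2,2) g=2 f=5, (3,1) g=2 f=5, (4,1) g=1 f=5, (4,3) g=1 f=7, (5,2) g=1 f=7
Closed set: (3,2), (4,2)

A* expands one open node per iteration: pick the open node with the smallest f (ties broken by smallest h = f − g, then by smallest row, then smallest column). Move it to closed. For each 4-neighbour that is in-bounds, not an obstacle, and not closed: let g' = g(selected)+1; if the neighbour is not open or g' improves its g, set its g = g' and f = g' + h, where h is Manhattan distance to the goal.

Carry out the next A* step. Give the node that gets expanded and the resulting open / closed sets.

expanded=(2,2); open=[(2,1) g=3 f=5, (2,3) g=3 f=7, (3,1) g=2 f=5, (4,1) g=1 f=5, (4,3) g=1 f=7, (5,2) g=1 f=7]; closed=[(2,2), (3,2), (4,2)]

step 1: expand (2,2) (f=5, h=3) → closed; open now [(2,1) g=3 f=5, (2,3) g=3 f=7, (3,1) g=2 f=5, (4,1) g=1 f=5, (4,3) g=1 f=7, (5,2) g=1 f=7]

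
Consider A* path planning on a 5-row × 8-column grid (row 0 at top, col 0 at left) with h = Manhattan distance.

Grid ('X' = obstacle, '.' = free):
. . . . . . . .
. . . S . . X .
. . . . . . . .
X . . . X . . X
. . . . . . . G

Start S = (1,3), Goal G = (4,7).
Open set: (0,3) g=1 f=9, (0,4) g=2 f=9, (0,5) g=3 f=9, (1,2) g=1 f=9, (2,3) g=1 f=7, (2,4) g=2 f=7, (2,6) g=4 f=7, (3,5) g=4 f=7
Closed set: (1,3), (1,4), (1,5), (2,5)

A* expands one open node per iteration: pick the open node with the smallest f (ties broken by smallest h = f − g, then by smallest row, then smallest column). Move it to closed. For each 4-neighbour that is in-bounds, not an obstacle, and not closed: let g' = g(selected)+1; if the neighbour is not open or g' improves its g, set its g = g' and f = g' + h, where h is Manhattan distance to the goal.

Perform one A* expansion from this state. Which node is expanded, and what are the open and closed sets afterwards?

step 1: expand (2,6) (f=7, h=3) → closed; open now [(0,3) g=1 f=9, (0,4) g=2 f=9, (0,5) g=3 f=9, (1,2) g=1 f=9, (2,3) g=1 f=7, (2,4) g=2 f=7, (2,7) g=5 f=7, (3,5) g=4 f=7, (3,6) g=5 f=7]

expanded=(2,6); open=[(0,3) g=1 f=9, (0,4) g=2 f=9, (0,5) g=3 f=9, (1,2) g=1 f=9, (2,3) g=1 f=7, (2,4) g=2 f=7, (2,7) g=5 f=7, (3,5) g=4 f=7, (3,6) g=5 f=7]; closed=[(1,3), (1,4), (1,5), (2,5), (2,6)]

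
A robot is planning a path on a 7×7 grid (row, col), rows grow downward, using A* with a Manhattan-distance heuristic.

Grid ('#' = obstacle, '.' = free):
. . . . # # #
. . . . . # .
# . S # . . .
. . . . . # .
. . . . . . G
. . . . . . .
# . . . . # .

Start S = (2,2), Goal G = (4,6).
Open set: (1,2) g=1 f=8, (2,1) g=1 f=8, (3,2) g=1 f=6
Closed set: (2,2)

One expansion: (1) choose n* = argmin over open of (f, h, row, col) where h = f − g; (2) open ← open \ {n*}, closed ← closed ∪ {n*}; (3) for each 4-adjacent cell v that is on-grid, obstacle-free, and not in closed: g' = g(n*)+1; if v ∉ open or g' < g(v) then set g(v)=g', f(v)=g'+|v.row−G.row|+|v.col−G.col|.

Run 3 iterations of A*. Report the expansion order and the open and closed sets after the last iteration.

order=[(3,2) → (3,3) → (3,4)]; open=[(1,2) g=1 f=8, (2,1) g=1 f=8, (2,4) g=4 f=8, (3,1) g=2 f=8, (4,2) g=2 f=6, (4,3) g=3 f=6, (4,4) g=4 f=6]; closed=[(2,2), (3,2), (3,3), (3,4)]

step 1: expand (3,2) (f=6, h=5) → closed; open now [(1,2) g=1 f=8, (2,1) g=1 f=8, (3,1) g=2 f=8, (3,3) g=2 f=6, (4,2) g=2 f=6]
step 2: expand (3,3) (f=6, h=4) → closed; open now [(1,2) g=1 f=8, (2,1) g=1 f=8, (3,1) g=2 f=8, (3,4) g=3 f=6, (4,2) g=2 f=6, (4,3) g=3 f=6]
step 3: expand (3,4) (f=6, h=3) → closed; open now [(1,2) g=1 f=8, (2,1) g=1 f=8, (2,4) g=4 f=8, (3,1) g=2 f=8, (4,2) g=2 f=6, (4,3) g=3 f=6, (4,4) g=4 f=6]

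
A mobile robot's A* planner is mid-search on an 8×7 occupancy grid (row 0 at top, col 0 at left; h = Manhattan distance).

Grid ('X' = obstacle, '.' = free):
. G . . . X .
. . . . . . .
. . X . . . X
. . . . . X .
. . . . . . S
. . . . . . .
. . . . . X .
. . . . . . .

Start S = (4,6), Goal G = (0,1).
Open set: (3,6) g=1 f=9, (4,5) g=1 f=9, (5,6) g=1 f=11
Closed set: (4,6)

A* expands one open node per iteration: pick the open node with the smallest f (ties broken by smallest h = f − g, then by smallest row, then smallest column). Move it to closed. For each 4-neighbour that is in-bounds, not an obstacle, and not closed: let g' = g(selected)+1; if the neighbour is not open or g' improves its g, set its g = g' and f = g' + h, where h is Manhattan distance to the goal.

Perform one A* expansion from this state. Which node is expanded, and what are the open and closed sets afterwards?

step 1: expand (3,6) (f=9, h=8) → closed; open now [(4,5) g=1 f=9, (5,6) g=1 f=11]

expanded=(3,6); open=[(4,5) g=1 f=9, (5,6) g=1 f=11]; closed=[(3,6), (4,6)]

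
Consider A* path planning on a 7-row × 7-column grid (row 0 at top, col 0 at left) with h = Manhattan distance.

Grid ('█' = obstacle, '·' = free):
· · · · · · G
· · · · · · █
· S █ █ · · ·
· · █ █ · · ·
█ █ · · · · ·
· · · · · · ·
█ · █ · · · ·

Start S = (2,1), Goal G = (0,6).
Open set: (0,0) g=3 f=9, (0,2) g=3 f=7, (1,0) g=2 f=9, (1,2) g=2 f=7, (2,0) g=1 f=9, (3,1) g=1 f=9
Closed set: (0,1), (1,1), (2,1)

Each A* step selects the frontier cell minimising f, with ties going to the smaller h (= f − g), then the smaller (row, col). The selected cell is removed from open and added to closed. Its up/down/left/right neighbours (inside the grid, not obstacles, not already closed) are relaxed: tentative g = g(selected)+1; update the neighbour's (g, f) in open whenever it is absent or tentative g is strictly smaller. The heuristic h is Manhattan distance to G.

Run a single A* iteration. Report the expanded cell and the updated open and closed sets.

expanded=(0,2); open=[(0,0) g=3 f=9, (0,3) g=4 f=7, (1,0) g=2 f=9, (1,2) g=2 f=7, (2,0) g=1 f=9, (3,1) g=1 f=9]; closed=[(0,1), (0,2), (1,1), (2,1)]

step 1: expand (0,2) (f=7, h=4) → closed; open now [(0,0) g=3 f=9, (0,3) g=4 f=7, (1,0) g=2 f=9, (1,2) g=2 f=7, (2,0) g=1 f=9, (3,1) g=1 f=9]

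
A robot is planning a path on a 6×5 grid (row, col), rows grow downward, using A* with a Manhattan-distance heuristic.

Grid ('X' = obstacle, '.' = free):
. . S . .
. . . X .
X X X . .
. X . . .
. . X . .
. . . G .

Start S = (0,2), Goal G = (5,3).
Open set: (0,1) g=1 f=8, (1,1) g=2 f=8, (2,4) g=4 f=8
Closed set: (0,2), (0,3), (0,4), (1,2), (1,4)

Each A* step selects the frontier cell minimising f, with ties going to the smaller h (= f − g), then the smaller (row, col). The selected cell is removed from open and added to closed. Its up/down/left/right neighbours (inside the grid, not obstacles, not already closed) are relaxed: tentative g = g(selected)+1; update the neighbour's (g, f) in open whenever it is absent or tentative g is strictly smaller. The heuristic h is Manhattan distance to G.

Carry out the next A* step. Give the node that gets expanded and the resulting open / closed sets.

step 1: expand (2,4) (f=8, h=4) → closed; open now [(0,1) g=1 f=8, (1,1) g=2 f=8, (2,3) g=5 f=8, (3,4) g=5 f=8]

expanded=(2,4); open=[(0,1) g=1 f=8, (1,1) g=2 f=8, (2,3) g=5 f=8, (3,4) g=5 f=8]; closed=[(0,2), (0,3), (0,4), (1,2), (1,4), (2,4)]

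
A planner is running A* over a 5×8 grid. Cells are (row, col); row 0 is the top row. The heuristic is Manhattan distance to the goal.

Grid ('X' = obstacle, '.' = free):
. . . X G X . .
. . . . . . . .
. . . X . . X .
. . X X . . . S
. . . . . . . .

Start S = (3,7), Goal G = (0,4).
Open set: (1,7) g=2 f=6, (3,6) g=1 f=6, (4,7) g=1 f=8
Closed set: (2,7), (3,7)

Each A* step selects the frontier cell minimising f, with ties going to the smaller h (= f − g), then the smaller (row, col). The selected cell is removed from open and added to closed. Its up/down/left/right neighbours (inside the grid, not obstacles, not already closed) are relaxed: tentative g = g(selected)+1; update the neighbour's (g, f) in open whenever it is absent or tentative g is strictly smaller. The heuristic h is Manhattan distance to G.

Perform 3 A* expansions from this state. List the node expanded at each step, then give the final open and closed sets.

order=[(1,7) → (0,7) → (0,6)]; open=[(1,6) g=3 f=6, (3,6) g=1 f=6, (4,7) g=1 f=8]; closed=[(0,6), (0,7), (1,7), (2,7), (3,7)]

step 1: expand (1,7) (f=6, h=4) → closed; open now [(0,7) g=3 f=6, (1,6) g=3 f=6, (3,6) g=1 f=6, (4,7) g=1 f=8]
step 2: expand (0,7) (f=6, h=3) → closed; open now [(0,6) g=4 f=6, (1,6) g=3 f=6, (3,6) g=1 f=6, (4,7) g=1 f=8]
step 3: expand (0,6) (f=6, h=2) → closed; open now [(1,6) g=3 f=6, (3,6) g=1 f=6, (4,7) g=1 f=8]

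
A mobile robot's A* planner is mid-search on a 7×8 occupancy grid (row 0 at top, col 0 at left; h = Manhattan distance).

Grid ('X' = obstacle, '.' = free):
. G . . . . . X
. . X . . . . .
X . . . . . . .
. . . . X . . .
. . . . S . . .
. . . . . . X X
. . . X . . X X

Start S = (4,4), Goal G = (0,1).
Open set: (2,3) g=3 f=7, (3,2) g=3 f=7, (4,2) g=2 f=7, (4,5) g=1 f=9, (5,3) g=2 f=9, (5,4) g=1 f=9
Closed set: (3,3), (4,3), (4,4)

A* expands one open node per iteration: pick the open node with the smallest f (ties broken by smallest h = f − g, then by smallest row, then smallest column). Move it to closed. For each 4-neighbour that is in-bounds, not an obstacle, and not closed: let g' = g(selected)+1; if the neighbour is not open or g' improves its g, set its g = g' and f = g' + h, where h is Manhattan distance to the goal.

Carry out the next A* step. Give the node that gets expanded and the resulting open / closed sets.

expanded=(2,3); open=[(1,3) g=4 f=7, (2,2) g=4 f=7, (2,4) g=4 f=9, (3,2) g=3 f=7, (4,2) g=2 f=7, (4,5) g=1 f=9, (5,3) g=2 f=9, (5,4) g=1 f=9]; closed=[(2,3), (3,3), (4,3), (4,4)]

step 1: expand (2,3) (f=7, h=4) → closed; open now [(1,3) g=4 f=7, (2,2) g=4 f=7, (2,4) g=4 f=9, (3,2) g=3 f=7, (4,2) g=2 f=7, (4,5) g=1 f=9, (5,3) g=2 f=9, (5,4) g=1 f=9]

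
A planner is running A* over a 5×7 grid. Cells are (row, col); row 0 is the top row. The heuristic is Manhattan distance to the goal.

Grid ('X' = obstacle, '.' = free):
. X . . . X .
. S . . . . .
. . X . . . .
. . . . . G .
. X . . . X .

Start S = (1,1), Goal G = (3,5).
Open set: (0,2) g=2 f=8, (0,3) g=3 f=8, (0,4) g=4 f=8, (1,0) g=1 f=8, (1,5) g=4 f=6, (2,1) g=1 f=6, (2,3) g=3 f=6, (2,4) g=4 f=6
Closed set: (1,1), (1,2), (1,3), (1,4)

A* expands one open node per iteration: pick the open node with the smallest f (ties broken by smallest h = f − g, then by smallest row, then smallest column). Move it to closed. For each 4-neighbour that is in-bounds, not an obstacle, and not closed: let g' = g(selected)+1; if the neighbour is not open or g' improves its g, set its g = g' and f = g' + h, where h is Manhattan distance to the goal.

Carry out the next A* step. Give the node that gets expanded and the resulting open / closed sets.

step 1: expand (1,5) (f=6, h=2) → closed; open now [(0,2) g=2 f=8, (0,3) g=3 f=8, (0,4) g=4 f=8, (1,0) g=1 f=8, (1,6) g=5 f=8, (2,1) g=1 f=6, (2,3) g=3 f=6, (2,4) g=4 f=6, (2,5) g=5 f=6]

expanded=(1,5); open=[(0,2) g=2 f=8, (0,3) g=3 f=8, (0,4) g=4 f=8, (1,0) g=1 f=8, (1,6) g=5 f=8, (2,1) g=1 f=6, (2,3) g=3 f=6, (2,4) g=4 f=6, (2,5) g=5 f=6]; closed=[(1,1), (1,2), (1,3), (1,4), (1,5)]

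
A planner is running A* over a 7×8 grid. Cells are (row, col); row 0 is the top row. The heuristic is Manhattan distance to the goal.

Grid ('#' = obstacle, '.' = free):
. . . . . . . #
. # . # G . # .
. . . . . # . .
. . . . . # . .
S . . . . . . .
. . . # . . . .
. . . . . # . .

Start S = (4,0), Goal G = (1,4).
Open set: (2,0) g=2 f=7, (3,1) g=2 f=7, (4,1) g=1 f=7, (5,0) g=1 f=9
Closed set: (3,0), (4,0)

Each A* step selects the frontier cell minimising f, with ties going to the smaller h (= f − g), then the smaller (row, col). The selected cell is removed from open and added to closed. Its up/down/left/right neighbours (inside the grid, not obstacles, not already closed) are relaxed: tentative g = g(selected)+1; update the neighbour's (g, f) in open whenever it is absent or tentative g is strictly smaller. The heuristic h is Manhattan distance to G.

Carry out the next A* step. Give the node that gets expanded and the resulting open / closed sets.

expanded=(2,0); open=[(1,0) g=3 f=7, (2,1) g=3 f=7, (3,1) g=2 f=7, (4,1) g=1 f=7, (5,0) g=1 f=9]; closed=[(2,0), (3,0), (4,0)]

step 1: expand (2,0) (f=7, h=5) → closed; open now [(1,0) g=3 f=7, (2,1) g=3 f=7, (3,1) g=2 f=7, (4,1) g=1 f=7, (5,0) g=1 f=9]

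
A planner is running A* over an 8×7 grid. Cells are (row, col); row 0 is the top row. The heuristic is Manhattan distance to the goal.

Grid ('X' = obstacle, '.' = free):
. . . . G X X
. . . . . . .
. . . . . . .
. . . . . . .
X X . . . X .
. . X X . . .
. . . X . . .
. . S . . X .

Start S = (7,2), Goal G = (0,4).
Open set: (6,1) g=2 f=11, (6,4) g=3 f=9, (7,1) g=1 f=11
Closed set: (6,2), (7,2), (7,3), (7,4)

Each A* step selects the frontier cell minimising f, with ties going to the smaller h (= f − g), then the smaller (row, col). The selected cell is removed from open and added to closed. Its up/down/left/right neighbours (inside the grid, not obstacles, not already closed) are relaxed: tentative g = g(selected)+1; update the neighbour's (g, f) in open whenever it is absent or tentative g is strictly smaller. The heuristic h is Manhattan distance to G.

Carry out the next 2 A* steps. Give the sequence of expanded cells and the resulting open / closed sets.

step 1: expand (6,4) (f=9, h=6) → closed; open now [(5,4) g=4 f=9, (6,1) g=2 f=11, (6,5) g=4 f=11, (7,1) g=1 f=11]
step 2: expand (5,4) (f=9, h=5) → closed; open now [(4,4) g=5 f=9, (5,5) g=5 f=11, (6,1) g=2 f=11, (6,5) g=4 f=11, (7,1) g=1 f=11]

order=[(6,4) → (5,4)]; open=[(4,4) g=5 f=9, (5,5) g=5 f=11, (6,1) g=2 f=11, (6,5) g=4 f=11, (7,1) g=1 f=11]; closed=[(5,4), (6,2), (6,4), (7,2), (7,3), (7,4)]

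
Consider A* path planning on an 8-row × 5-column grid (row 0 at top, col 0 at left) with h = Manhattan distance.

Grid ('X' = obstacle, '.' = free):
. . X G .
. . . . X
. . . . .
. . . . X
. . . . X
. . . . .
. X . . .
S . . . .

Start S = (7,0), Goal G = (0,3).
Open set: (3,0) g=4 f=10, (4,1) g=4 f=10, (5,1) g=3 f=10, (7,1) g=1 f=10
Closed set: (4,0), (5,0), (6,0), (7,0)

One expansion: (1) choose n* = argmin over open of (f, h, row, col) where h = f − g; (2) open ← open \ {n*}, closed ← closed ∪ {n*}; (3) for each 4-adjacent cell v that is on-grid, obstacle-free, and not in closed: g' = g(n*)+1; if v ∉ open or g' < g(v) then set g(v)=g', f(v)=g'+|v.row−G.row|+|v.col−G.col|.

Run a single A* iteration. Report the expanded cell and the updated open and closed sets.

expanded=(3,0); open=[(2,0) g=5 f=10, (3,1) g=5 f=10, (4,1) g=4 f=10, (5,1) g=3 f=10, (7,1) g=1 f=10]; closed=[(3,0), (4,0), (5,0), (6,0), (7,0)]

step 1: expand (3,0) (f=10, h=6) → closed; open now [(2,0) g=5 f=10, (3,1) g=5 f=10, (4,1) g=4 f=10, (5,1) g=3 f=10, (7,1) g=1 f=10]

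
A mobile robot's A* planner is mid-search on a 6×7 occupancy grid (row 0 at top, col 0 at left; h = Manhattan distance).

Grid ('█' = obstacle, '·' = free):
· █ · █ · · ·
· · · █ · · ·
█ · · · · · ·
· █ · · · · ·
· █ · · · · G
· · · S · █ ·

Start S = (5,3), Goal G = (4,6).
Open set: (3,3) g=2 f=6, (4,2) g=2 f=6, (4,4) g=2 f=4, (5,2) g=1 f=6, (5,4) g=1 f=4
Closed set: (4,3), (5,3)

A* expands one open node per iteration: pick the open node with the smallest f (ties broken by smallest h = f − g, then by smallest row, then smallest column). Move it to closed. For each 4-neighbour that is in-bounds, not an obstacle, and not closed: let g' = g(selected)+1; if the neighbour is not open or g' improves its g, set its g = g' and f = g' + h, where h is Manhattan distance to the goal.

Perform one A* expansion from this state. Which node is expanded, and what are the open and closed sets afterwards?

step 1: expand (4,4) (f=4, h=2) → closed; open now [(3,3) g=2 f=6, (3,4) g=3 f=6, (4,2) g=2 f=6, (4,5) g=3 f=4, (5,2) g=1 f=6, (5,4) g=1 f=4]

expanded=(4,4); open=[(3,3) g=2 f=6, (3,4) g=3 f=6, (4,2) g=2 f=6, (4,5) g=3 f=4, (5,2) g=1 f=6, (5,4) g=1 f=4]; closed=[(4,3), (4,4), (5,3)]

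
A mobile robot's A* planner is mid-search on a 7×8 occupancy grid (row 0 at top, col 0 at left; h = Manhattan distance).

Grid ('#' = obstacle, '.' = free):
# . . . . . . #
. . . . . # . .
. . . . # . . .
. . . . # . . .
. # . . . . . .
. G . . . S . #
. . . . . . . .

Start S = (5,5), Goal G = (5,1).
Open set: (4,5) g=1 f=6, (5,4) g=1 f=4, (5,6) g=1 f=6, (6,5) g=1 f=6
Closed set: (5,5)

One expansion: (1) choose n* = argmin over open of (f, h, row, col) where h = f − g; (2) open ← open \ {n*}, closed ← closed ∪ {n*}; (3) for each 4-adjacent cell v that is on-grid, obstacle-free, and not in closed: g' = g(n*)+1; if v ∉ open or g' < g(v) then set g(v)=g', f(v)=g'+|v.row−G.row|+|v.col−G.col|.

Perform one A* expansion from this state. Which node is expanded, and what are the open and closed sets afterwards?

step 1: expand (5,4) (f=4, h=3) → closed; open now [(4,4) g=2 f=6, (4,5) g=1 f=6, (5,3) g=2 f=4, (5,6) g=1 f=6, (6,4) g=2 f=6, (6,5) g=1 f=6]

expanded=(5,4); open=[(4,4) g=2 f=6, (4,5) g=1 f=6, (5,3) g=2 f=4, (5,6) g=1 f=6, (6,4) g=2 f=6, (6,5) g=1 f=6]; closed=[(5,4), (5,5)]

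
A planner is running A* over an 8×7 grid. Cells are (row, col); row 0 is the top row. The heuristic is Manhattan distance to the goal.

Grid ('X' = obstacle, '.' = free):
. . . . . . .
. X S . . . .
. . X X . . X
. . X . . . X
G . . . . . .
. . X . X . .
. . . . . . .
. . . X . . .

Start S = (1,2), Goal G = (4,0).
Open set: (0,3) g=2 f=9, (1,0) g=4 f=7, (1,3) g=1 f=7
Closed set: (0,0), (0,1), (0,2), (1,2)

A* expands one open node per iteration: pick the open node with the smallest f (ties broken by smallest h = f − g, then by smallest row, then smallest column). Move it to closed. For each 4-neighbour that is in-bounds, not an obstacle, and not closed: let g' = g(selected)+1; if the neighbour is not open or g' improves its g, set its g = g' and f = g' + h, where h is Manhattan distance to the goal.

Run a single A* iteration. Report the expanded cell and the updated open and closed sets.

expanded=(1,0); open=[(0,3) g=2 f=9, (1,3) g=1 f=7, (2,0) g=5 f=7]; closed=[(0,0), (0,1), (0,2), (1,0), (1,2)]

step 1: expand (1,0) (f=7, h=3) → closed; open now [(0,3) g=2 f=9, (1,3) g=1 f=7, (2,0) g=5 f=7]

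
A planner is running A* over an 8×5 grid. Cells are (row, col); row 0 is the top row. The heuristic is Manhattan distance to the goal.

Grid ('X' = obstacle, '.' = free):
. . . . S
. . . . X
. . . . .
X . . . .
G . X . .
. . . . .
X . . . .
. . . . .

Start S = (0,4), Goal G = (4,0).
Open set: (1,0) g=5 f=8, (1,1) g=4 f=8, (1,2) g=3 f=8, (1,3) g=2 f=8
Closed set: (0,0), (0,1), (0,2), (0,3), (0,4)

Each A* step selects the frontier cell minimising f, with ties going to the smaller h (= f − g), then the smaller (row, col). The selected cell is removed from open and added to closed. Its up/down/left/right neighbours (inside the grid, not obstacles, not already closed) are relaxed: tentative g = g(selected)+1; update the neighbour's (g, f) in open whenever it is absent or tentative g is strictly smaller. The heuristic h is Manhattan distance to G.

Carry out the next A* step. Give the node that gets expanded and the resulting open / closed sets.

step 1: expand (1,0) (f=8, h=3) → closed; open now [(1,1) g=4 f=8, (1,2) g=3 f=8, (1,3) g=2 f=8, (2,0) g=6 f=8]

expanded=(1,0); open=[(1,1) g=4 f=8, (1,2) g=3 f=8, (1,3) g=2 f=8, (2,0) g=6 f=8]; closed=[(0,0), (0,1), (0,2), (0,3), (0,4), (1,0)]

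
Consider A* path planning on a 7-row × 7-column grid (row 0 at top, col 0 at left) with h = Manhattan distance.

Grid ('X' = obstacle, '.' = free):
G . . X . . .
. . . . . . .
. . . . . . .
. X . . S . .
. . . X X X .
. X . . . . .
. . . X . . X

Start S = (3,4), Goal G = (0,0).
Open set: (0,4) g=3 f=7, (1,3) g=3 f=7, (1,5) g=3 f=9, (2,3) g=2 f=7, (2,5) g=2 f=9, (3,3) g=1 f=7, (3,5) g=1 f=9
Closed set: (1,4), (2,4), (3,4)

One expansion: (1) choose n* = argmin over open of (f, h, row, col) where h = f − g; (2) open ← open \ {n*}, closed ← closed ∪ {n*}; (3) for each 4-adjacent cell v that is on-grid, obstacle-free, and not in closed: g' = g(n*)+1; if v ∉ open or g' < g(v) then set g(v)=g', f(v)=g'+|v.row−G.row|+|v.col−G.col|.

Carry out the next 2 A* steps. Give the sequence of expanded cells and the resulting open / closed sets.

step 1: expand (0,4) (f=7, h=4) → closed; open now [(0,5) g=4 f=9, (1,3) g=3 f=7, (1,5) g=3 f=9, (2,3) g=2 f=7, (2,5) g=2 f=9, (3,3) g=1 f=7, (3,5) g=1 f=9]
step 2: expand (1,3) (f=7, h=4) → closed; open now [(0,5) g=4 f=9, (1,2) g=4 f=7, (1,5) g=3 f=9, (2,3) g=2 f=7, (2,5) g=2 f=9, (3,3) g=1 f=7, (3,5) g=1 f=9]

order=[(0,4) → (1,3)]; open=[(0,5) g=4 f=9, (1,2) g=4 f=7, (1,5) g=3 f=9, (2,3) g=2 f=7, (2,5) g=2 f=9, (3,3) g=1 f=7, (3,5) g=1 f=9]; closed=[(0,4), (1,3), (1,4), (2,4), (3,4)]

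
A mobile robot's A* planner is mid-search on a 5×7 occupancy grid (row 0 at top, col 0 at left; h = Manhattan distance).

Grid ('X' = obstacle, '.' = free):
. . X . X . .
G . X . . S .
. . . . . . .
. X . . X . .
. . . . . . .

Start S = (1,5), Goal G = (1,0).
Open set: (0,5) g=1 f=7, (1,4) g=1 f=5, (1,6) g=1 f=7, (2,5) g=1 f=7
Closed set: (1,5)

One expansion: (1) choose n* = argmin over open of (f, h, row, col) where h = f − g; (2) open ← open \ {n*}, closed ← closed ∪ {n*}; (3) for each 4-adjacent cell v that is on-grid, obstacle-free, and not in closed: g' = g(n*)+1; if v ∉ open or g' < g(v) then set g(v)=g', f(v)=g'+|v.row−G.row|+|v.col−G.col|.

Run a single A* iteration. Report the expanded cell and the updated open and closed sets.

step 1: expand (1,4) (f=5, h=4) → closed; open now [(0,5) g=1 f=7, (1,3) g=2 f=5, (1,6) g=1 f=7, (2,4) g=2 f=7, (2,5) g=1 f=7]

expanded=(1,4); open=[(0,5) g=1 f=7, (1,3) g=2 f=5, (1,6) g=1 f=7, (2,4) g=2 f=7, (2,5) g=1 f=7]; closed=[(1,4), (1,5)]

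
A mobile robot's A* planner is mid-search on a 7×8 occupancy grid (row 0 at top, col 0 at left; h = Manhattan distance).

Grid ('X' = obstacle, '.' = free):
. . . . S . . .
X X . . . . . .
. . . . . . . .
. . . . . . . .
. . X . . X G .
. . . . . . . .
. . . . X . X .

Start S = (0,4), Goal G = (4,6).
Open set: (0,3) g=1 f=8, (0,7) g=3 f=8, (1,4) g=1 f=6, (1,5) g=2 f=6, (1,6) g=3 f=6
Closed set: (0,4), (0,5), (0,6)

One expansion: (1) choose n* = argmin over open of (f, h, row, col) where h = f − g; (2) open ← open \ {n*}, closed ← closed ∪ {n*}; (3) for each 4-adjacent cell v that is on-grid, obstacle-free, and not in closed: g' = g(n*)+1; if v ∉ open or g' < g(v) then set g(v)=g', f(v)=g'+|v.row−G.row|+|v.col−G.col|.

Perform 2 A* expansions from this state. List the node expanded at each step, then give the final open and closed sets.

step 1: expand (1,6) (f=6, h=3) → closed; open now [(0,3) g=1 f=8, (0,7) g=3 f=8, (1,4) g=1 f=6, (1,5) g=2 f=6, (1,7) g=4 f=8, (2,6) g=4 f=6]
step 2: expand (2,6) (f=6, h=2) → closed; open now [(0,3) g=1 f=8, (0,7) g=3 f=8, (1,4) g=1 f=6, (1,5) g=2 f=6, (1,7) g=4 f=8, (2,5) g=5 f=8, (2,7) g=5 f=8, (3,6) g=5 f=6]

order=[(1,6) → (2,6)]; open=[(0,3) g=1 f=8, (0,7) g=3 f=8, (1,4) g=1 f=6, (1,5) g=2 f=6, (1,7) g=4 f=8, (2,5) g=5 f=8, (2,7) g=5 f=8, (3,6) g=5 f=6]; closed=[(0,4), (0,5), (0,6), (1,6), (2,6)]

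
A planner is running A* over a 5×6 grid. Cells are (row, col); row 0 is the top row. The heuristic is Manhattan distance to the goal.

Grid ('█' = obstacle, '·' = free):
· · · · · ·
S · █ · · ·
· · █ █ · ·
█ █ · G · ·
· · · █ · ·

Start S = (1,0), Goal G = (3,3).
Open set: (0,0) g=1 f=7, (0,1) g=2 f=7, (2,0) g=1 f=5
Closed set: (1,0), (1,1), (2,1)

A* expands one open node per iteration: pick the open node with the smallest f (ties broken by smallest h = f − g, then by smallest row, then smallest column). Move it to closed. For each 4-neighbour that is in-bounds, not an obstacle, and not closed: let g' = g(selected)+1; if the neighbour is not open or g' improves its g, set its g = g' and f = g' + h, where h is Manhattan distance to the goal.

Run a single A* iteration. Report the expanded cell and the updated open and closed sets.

expanded=(2,0); open=[(0,0) g=1 f=7, (0,1) g=2 f=7]; closed=[(1,0), (1,1), (2,0), (2,1)]

step 1: expand (2,0) (f=5, h=4) → closed; open now [(0,0) g=1 f=7, (0,1) g=2 f=7]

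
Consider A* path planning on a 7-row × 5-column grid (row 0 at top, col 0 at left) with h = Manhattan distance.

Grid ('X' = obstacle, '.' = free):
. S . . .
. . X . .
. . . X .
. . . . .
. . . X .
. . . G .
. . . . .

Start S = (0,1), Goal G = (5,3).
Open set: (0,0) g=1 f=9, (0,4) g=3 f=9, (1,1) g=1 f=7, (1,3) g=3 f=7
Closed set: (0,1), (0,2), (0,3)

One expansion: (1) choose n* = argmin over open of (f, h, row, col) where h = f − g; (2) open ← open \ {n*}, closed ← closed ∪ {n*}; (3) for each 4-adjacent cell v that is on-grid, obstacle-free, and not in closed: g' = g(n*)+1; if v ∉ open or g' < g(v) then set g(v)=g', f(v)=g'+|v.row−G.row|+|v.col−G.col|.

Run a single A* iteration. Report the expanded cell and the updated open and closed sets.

step 1: expand (1,3) (f=7, h=4) → closed; open now [(0,0) g=1 f=9, (0,4) g=3 f=9, (1,1) g=1 f=7, (1,4) g=4 f=9]

expanded=(1,3); open=[(0,0) g=1 f=9, (0,4) g=3 f=9, (1,1) g=1 f=7, (1,4) g=4 f=9]; closed=[(0,1), (0,2), (0,3), (1,3)]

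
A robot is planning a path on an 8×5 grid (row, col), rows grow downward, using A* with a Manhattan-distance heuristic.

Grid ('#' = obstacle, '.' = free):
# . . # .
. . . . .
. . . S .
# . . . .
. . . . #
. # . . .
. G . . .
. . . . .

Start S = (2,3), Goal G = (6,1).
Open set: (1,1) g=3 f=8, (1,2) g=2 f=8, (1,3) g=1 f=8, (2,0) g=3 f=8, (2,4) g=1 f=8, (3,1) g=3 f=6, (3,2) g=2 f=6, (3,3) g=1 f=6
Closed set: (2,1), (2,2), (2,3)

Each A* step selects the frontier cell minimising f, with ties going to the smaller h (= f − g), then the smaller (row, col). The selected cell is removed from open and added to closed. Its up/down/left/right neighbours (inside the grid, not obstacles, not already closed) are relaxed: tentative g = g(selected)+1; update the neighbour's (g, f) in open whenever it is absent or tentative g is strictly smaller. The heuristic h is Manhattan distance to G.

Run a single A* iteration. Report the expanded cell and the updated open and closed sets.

expanded=(3,1); open=[(1,1) g=3 f=8, (1,2) g=2 f=8, (1,3) g=1 f=8, (2,0) g=3 f=8, (2,4) g=1 f=8, (3,2) g=2 f=6, (3,3) g=1 f=6, (4,1) g=4 f=6]; closed=[(2,1), (2,2), (2,3), (3,1)]

step 1: expand (3,1) (f=6, h=3) → closed; open now [(1,1) g=3 f=8, (1,2) g=2 f=8, (1,3) g=1 f=8, (2,0) g=3 f=8, (2,4) g=1 f=8, (3,2) g=2 f=6, (3,3) g=1 f=6, (4,1) g=4 f=6]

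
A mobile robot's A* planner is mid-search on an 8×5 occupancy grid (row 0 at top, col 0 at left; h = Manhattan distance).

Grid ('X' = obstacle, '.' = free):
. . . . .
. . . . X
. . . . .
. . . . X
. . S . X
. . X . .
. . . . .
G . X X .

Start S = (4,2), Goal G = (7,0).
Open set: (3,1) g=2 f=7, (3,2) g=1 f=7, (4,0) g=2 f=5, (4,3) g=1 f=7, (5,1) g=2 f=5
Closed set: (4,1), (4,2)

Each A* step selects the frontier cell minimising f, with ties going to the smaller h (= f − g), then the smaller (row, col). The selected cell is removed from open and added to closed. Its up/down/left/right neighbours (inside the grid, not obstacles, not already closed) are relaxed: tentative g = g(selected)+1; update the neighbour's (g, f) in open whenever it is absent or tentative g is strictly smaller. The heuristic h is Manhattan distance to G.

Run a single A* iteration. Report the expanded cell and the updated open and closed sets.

step 1: expand (4,0) (f=5, h=3) → closed; open now [(3,0) g=3 f=7, (3,1) g=2 f=7, (3,2) g=1 f=7, (4,3) g=1 f=7, (5,0) g=3 f=5, (5,1) g=2 f=5]

expanded=(4,0); open=[(3,0) g=3 f=7, (3,1) g=2 f=7, (3,2) g=1 f=7, (4,3) g=1 f=7, (5,0) g=3 f=5, (5,1) g=2 f=5]; closed=[(4,0), (4,1), (4,2)]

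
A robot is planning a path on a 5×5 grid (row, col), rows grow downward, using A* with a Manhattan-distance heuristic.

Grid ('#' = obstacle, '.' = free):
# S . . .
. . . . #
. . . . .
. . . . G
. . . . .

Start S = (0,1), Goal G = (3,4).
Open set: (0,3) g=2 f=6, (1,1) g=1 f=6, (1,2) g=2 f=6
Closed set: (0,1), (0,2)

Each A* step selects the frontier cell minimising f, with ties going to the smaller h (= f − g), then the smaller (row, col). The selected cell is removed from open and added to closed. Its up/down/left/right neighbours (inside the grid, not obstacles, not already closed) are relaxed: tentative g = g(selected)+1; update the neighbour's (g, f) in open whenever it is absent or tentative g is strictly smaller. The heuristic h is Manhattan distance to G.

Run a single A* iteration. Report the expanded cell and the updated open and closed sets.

step 1: expand (0,3) (f=6, h=4) → closed; open now [(0,4) g=3 f=6, (1,1) g=1 f=6, (1,2) g=2 f=6, (1,3) g=3 f=6]

expanded=(0,3); open=[(0,4) g=3 f=6, (1,1) g=1 f=6, (1,2) g=2 f=6, (1,3) g=3 f=6]; closed=[(0,1), (0,2), (0,3)]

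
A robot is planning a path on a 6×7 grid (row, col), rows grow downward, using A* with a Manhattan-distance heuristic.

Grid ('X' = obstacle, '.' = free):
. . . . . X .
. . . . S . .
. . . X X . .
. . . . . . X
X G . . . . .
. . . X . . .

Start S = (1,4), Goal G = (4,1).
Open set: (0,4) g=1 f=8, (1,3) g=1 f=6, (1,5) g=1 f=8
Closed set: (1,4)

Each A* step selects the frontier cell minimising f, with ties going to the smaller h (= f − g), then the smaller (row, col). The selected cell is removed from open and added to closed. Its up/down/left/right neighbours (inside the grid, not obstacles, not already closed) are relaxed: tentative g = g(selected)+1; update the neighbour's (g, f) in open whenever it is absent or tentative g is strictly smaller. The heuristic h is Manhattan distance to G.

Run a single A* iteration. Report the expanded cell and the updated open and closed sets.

step 1: expand (1,3) (f=6, h=5) → closed; open now [(0,3) g=2 f=8, (0,4) g=1 f=8, (1,2) g=2 f=6, (1,5) g=1 f=8]

expanded=(1,3); open=[(0,3) g=2 f=8, (0,4) g=1 f=8, (1,2) g=2 f=6, (1,5) g=1 f=8]; closed=[(1,3), (1,4)]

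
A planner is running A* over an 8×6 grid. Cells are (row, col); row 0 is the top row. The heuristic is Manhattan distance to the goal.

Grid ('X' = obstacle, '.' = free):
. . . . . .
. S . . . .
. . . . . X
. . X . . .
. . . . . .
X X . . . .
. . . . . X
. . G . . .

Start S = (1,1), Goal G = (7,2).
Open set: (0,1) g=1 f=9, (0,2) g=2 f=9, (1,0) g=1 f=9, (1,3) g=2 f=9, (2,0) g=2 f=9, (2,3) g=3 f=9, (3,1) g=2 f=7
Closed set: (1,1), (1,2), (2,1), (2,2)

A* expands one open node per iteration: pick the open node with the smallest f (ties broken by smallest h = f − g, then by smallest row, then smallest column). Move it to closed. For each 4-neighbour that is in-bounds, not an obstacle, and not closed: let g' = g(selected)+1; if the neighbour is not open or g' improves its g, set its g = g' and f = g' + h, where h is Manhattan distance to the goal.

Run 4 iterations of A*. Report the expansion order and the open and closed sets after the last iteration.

order=[(3,1) → (4,1) → (4,2) → (5,2)]; open=[(0,1) g=1 f=9, (0,2) g=2 f=9, (1,0) g=1 f=9, (1,3) g=2 f=9, (2,0) g=2 f=9, (2,3) g=3 f=9, (3,0) g=3 f=9, (4,0) g=4 f=9, (4,3) g=5 f=9, (5,3) g=6 f=9, (6,2) g=6 f=7]; closed=[(1,1), (1,2), (2,1), (2,2), (3,1), (4,1), (4,2), (5,2)]

step 1: expand (3,1) (f=7, h=5) → closed; open now [(0,1) g=1 f=9, (0,2) g=2 f=9, (1,0) g=1 f=9, (1,3) g=2 f=9, (2,0) g=2 f=9, (2,3) g=3 f=9, (3,0) g=3 f=9, (4,1) g=3 f=7]
step 2: expand (4,1) (f=7, h=4) → closed; open now [(0,1) g=1 f=9, (0,2) g=2 f=9, (1,0) g=1 f=9, (1,3) g=2 f=9, (2,0) g=2 f=9, (2,3) g=3 f=9, (3,0) g=3 f=9, (4,0) g=4 f=9, (4,2) g=4 f=7]
step 3: expand (4,2) (f=7, h=3) → closed; open now [(0,1) g=1 f=9, (0,2) g=2 f=9, (1,0) g=1 f=9, (1,3) g=2 f=9, (2,0) g=2 f=9, (2,3) g=3 f=9, (3,0) g=3 f=9, (4,0) g=4 f=9, (4,3) g=5 f=9, (5,2) g=5 f=7]
step 4: expand (5,2) (f=7, h=2) → closed; open now [(0,1) g=1 f=9, (0,2) g=2 f=9, (1,0) g=1 f=9, (1,3) g=2 f=9, (2,0) g=2 f=9, (2,3) g=3 f=9, (3,0) g=3 f=9, (4,0) g=4 f=9, (4,3) g=5 f=9, (5,3) g=6 f=9, (6,2) g=6 f=7]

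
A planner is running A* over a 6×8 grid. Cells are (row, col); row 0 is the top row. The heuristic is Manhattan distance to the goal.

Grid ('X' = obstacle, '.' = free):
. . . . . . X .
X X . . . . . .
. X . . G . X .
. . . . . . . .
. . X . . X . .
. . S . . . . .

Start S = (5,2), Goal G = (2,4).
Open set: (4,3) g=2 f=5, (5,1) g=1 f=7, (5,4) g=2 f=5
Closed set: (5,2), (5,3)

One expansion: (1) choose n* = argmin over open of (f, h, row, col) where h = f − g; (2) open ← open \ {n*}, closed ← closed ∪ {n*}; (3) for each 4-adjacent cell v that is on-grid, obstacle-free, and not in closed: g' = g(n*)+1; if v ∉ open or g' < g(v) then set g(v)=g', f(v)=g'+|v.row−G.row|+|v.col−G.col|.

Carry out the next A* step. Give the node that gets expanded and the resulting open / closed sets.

step 1: expand (4,3) (f=5, h=3) → closed; open now [(3,3) g=3 f=5, (4,4) g=3 f=5, (5,1) g=1 f=7, (5,4) g=2 f=5]

expanded=(4,3); open=[(3,3) g=3 f=5, (4,4) g=3 f=5, (5,1) g=1 f=7, (5,4) g=2 f=5]; closed=[(4,3), (5,2), (5,3)]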